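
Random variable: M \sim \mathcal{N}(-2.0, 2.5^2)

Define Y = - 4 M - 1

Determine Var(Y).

For Y = aM + b: Var(Y) = a² * Var(M)
Var(M) = 2.5^2 = 6.25
Var(Y) = (-4)² * 6.25 = 16 * 6.25 = 100

100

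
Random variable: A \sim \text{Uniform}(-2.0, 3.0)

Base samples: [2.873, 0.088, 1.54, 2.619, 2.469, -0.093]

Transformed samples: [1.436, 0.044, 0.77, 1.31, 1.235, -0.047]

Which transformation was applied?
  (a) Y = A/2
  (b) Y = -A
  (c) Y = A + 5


Checking option (a) Y = A/2:
  A = 2.873 -> Y = 1.436 ✓
  A = 0.088 -> Y = 0.044 ✓
  A = 1.54 -> Y = 0.77 ✓
All samples match this transformation.

(a) A/2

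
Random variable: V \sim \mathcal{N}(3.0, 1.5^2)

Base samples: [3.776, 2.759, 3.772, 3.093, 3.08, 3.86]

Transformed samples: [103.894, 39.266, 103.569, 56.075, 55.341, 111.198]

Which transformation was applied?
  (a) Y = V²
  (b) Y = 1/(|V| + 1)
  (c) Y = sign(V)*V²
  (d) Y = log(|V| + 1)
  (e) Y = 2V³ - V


Checking option (e) Y = 2V³ - V:
  V = 3.776 -> Y = 103.894 ✓
  V = 2.759 -> Y = 39.266 ✓
  V = 3.772 -> Y = 103.569 ✓
All samples match this transformation.

(e) 2V³ - V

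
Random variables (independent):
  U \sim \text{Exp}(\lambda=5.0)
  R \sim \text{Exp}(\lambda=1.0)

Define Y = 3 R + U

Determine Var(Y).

For independent RVs: Var(aX + bY) = a²Var(X) + b²Var(Y)
Var(U) = 0.04
Var(R) = 1
Var(Y) = 1²*0.04 + 3²*1
= 1*0.04 + 9*1 = 9.04

9.04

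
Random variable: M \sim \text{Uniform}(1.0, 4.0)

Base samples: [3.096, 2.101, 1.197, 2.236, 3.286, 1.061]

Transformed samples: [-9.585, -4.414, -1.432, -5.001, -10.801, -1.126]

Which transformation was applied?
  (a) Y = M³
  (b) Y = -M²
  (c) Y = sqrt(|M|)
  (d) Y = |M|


Checking option (b) Y = -M²:
  M = 3.096 -> Y = -9.585 ✓
  M = 2.101 -> Y = -4.414 ✓
  M = 1.197 -> Y = -1.432 ✓
All samples match this transformation.

(b) -M²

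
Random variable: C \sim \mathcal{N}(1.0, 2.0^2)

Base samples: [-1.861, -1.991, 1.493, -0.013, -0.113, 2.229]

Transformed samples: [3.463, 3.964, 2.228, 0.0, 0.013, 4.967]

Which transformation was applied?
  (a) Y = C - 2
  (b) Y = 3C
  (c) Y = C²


Checking option (c) Y = C²:
  C = -1.861 -> Y = 3.463 ✓
  C = -1.991 -> Y = 3.964 ✓
  C = 1.493 -> Y = 2.228 ✓
All samples match this transformation.

(c) C²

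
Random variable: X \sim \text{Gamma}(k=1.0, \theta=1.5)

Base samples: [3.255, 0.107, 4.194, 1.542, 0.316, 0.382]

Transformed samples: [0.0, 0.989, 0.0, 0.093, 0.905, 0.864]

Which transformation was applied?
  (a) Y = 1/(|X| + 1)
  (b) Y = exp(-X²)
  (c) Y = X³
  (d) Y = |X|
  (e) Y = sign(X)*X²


Checking option (b) Y = exp(-X²):
  X = 3.255 -> Y = 0.0 ✓
  X = 0.107 -> Y = 0.989 ✓
  X = 4.194 -> Y = 0.0 ✓
All samples match this transformation.

(b) exp(-X²)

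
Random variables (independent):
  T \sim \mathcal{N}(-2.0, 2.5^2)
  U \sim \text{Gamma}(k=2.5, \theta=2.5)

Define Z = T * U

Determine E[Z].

For independent RVs: E[XY] = E[X]*E[Y]
E[T] = -2
E[U] = 6.25
E[Z] = -2 * 6.25 = -12.5

-12.5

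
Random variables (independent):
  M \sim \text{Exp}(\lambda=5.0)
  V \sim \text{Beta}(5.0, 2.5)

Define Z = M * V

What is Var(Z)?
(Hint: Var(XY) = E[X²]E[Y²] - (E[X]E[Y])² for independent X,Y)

Var(XY) = E[X²]E[Y²] - (E[X]E[Y])²
E[M] = 0.2, Var(M) = 0.04
E[V] = 0.66666667, Var(V) = 0.026143791
E[M²] = 0.04 + 0.2² = 0.08
E[V²] = 0.026143791 + 0.66666667² = 0.47058824
Var(Z) = 0.08*0.47058824 - (0.2*0.66666667)²
= 0.037647059 - 0.017777778 = 0.019869281

0.019869281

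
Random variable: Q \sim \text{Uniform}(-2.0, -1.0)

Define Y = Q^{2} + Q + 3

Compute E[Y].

E[Y] = 1*E[Q²] + 1*E[Q] + 3
E[Q] = -1.5
E[Q²] = Var(Q) + (E[Q])² = 0.083333333 + 2.25 = 2.3333333
E[Y] = 1*2.3333333 + 1*(-1.5) + 3 = 3.8333333

3.8333333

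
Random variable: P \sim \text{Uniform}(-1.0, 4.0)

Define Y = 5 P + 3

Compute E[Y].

For Y = 5P + 3:
E[Y] = 5 * E[P] + 3
E[P] = (-1 + 4)/2 = 1.5
E[Y] = 5 * 1.5 + 3 = 10.5

10.5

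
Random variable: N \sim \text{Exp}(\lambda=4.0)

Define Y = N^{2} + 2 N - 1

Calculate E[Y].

E[Y] = 1*E[N²] + 2*E[N] - 1
E[N] = 0.25
E[N²] = Var(N) + (E[N])² = 0.0625 + 0.0625 = 0.125
E[Y] = 1*0.125 + 2*0.25 - 1 = -0.375

-0.375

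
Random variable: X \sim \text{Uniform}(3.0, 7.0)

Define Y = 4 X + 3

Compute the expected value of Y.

For Y = 4X + 3:
E[Y] = 4 * E[X] + 3
E[X] = (3 + 7)/2 = 5
E[Y] = 4 * 5 + 3 = 23

23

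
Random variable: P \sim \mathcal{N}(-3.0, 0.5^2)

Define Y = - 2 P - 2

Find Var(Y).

For Y = aP + b: Var(Y) = a² * Var(P)
Var(P) = 0.5^2 = 0.25
Var(Y) = (-2)² * 0.25 = 4 * 0.25 = 1

1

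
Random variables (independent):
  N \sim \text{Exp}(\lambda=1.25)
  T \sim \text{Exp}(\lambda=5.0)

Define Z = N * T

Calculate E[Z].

For independent RVs: E[XY] = E[X]*E[Y]
E[N] = 0.8
E[T] = 0.2
E[Z] = 0.8 * 0.2 = 0.16

0.16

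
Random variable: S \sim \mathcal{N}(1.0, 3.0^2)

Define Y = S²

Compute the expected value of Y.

Using E[X²] = Var(X) + (E[X])²:
E[S] = 1
Var(S) = 3.0^2 = 9
E[S²] = 9 + 1² = 9 + 1 = 10

10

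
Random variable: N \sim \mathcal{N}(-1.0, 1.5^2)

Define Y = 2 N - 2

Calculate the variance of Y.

For Y = aN + b: Var(Y) = a² * Var(N)
Var(N) = 1.5^2 = 2.25
Var(Y) = 2² * 2.25 = 4 * 2.25 = 9

9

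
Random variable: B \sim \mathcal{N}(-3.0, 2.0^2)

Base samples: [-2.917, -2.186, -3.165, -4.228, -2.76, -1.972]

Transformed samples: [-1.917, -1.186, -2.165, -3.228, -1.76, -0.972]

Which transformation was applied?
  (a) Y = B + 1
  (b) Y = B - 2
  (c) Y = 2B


Checking option (a) Y = B + 1:
  B = -2.917 -> Y = -1.917 ✓
  B = -2.186 -> Y = -1.186 ✓
  B = -3.165 -> Y = -2.165 ✓
All samples match this transformation.

(a) B + 1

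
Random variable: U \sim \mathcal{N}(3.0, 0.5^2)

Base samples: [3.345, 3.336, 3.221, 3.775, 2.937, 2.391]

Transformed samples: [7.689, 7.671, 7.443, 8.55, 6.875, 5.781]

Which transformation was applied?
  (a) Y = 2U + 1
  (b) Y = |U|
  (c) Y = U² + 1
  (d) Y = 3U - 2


Checking option (a) Y = 2U + 1:
  U = 3.345 -> Y = 7.689 ✓
  U = 3.336 -> Y = 7.671 ✓
  U = 3.221 -> Y = 7.443 ✓
All samples match this transformation.

(a) 2U + 1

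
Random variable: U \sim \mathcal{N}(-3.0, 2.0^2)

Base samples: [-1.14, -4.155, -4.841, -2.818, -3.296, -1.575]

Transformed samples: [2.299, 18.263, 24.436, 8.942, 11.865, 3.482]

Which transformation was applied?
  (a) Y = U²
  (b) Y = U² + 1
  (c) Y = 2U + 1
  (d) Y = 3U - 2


Checking option (b) Y = U² + 1:
  U = -1.14 -> Y = 2.299 ✓
  U = -4.155 -> Y = 18.263 ✓
  U = -4.841 -> Y = 24.436 ✓
All samples match this transformation.

(b) U² + 1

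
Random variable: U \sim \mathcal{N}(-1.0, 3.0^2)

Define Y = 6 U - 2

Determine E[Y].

For Y = 6U - 2:
E[Y] = 6 * E[U] - 2
E[U] = -1.0 = -1
E[Y] = 6 * (-1) - 2 = -8

-8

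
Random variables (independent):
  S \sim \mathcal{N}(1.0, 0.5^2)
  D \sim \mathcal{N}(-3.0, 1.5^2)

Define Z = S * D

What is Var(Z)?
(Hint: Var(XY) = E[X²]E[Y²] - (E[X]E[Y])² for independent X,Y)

Var(XY) = E[X²]E[Y²] - (E[X]E[Y])²
E[S] = 1, Var(S) = 0.25
E[D] = -3, Var(D) = 2.25
E[S²] = 0.25 + 1² = 1.25
E[D²] = 2.25 + (-3)² = 11.25
Var(Z) = 1.25*11.25 - (1*(-3))²
= 14.0625 - 9 = 5.0625

5.0625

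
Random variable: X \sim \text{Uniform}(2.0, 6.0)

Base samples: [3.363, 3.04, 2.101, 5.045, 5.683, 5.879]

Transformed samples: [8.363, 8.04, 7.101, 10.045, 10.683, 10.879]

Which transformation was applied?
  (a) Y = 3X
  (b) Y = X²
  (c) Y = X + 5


Checking option (c) Y = X + 5:
  X = 3.363 -> Y = 8.363 ✓
  X = 3.04 -> Y = 8.04 ✓
  X = 2.101 -> Y = 7.101 ✓
All samples match this transformation.

(c) X + 5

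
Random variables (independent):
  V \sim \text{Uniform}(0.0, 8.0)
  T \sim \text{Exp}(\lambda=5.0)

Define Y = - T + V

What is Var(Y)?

For independent RVs: Var(aX + bY) = a²Var(X) + b²Var(Y)
Var(V) = 5.3333333
Var(T) = 0.04
Var(Y) = 1²*5.3333333 + (-1)²*0.04
= 1*5.3333333 + 1*0.04 = 5.3733333

5.3733333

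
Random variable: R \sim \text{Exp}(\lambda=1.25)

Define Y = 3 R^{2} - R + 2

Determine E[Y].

E[Y] = 3*E[R²] - 1*E[R] + 2
E[R] = 0.8
E[R²] = Var(R) + (E[R])² = 0.64 + 0.64 = 1.28
E[Y] = 3*1.28 - 1*0.8 + 2 = 5.04

5.04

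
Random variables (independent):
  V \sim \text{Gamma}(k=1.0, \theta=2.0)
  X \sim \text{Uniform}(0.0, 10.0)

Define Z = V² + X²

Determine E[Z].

E[Z] = E[V²] + E[X²]
E[V²] = Var(V) + E[V]² = 4 + 4 = 8
E[X²] = Var(X) + E[X]² = 8.3333333 + 25 = 33.333333
E[Z] = 8 + 33.333333 = 41.333333

41.333333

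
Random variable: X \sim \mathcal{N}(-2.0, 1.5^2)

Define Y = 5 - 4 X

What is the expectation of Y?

For Y = -4X + 5:
E[Y] = -4 * E[X] + 5
E[X] = -2.0 = -2
E[Y] = -4 * (-2) + 5 = 13

13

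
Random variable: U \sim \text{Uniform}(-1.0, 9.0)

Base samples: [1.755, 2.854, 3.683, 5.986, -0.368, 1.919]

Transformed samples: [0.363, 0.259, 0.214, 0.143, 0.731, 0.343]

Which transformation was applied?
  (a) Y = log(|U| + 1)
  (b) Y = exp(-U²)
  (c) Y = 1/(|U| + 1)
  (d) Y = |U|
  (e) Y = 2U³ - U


Checking option (c) Y = 1/(|U| + 1):
  U = 1.755 -> Y = 0.363 ✓
  U = 2.854 -> Y = 0.259 ✓
  U = 3.683 -> Y = 0.214 ✓
All samples match this transformation.

(c) 1/(|U| + 1)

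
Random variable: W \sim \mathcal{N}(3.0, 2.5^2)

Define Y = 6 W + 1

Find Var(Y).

For Y = aW + b: Var(Y) = a² * Var(W)
Var(W) = 2.5^2 = 6.25
Var(Y) = 6² * 6.25 = 36 * 6.25 = 225

225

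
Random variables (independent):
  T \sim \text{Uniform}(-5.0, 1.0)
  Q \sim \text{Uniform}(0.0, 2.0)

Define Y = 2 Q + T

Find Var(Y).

For independent RVs: Var(aX + bY) = a²Var(X) + b²Var(Y)
Var(T) = 3
Var(Q) = 0.33333333
Var(Y) = 1²*3 + 2²*0.33333333
= 1*3 + 4*0.33333333 = 4.3333333

4.3333333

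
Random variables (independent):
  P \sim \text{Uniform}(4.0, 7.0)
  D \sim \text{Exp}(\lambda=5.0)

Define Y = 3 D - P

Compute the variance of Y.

For independent RVs: Var(aX + bY) = a²Var(X) + b²Var(Y)
Var(P) = 0.75
Var(D) = 0.04
Var(Y) = (-1)²*0.75 + 3²*0.04
= 1*0.75 + 9*0.04 = 1.11

1.11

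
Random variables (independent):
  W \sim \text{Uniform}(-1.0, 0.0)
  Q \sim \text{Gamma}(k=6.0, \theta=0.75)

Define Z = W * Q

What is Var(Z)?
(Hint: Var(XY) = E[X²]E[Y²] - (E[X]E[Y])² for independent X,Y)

Var(XY) = E[X²]E[Y²] - (E[X]E[Y])²
E[W] = -0.5, Var(W) = 0.083333333
E[Q] = 4.5, Var(Q) = 3.375
E[W²] = 0.083333333 + (-0.5)² = 0.33333333
E[Q²] = 3.375 + 4.5² = 23.625
Var(Z) = 0.33333333*23.625 - (-0.5*4.5)²
= 7.875 - 5.0625 = 2.8125

2.8125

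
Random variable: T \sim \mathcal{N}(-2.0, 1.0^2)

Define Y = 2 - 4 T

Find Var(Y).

For Y = aT + b: Var(Y) = a² * Var(T)
Var(T) = 1.0^2 = 1
Var(Y) = (-4)² * 1 = 16 * 1 = 16

16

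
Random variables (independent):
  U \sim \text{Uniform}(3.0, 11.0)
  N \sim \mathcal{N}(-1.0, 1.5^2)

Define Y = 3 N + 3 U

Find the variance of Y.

For independent RVs: Var(aX + bY) = a²Var(X) + b²Var(Y)
Var(U) = 5.3333333
Var(N) = 2.25
Var(Y) = 3²*5.3333333 + 3²*2.25
= 9*5.3333333 + 9*2.25 = 68.25

68.25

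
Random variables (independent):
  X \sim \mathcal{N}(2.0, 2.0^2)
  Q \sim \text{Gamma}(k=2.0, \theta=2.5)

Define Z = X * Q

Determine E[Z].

For independent RVs: E[XY] = E[X]*E[Y]
E[X] = 2
E[Q] = 5
E[Z] = 2 * 5 = 10

10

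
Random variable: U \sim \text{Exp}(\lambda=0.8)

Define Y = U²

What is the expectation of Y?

E[U²] = Var(U) + (E[U])² = 1.5625 + 1.5625 = 3.125

3.125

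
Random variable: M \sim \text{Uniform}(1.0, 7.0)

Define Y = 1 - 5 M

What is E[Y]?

For Y = -5M + 1:
E[Y] = -5 * E[M] + 1
E[M] = (1 + 7)/2 = 4
E[Y] = -5 * 4 + 1 = -19

-19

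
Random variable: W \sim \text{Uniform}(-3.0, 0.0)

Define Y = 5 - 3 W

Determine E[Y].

For Y = -3W + 5:
E[Y] = -3 * E[W] + 5
E[W] = (-3 + 0)/2 = -1.5
E[Y] = -3 * (-1.5) + 5 = 9.5

9.5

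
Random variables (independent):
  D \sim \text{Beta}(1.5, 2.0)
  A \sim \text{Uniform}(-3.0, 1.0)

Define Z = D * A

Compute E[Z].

For independent RVs: E[XY] = E[X]*E[Y]
E[D] = 0.42857143
E[A] = -1
E[Z] = 0.42857143 * (-1) = -0.42857143

-0.42857143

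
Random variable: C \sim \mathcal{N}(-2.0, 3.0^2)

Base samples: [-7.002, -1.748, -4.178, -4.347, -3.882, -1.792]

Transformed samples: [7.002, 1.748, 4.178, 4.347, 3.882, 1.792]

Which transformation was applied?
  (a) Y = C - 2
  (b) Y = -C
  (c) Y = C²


Checking option (b) Y = -C:
  C = -7.002 -> Y = 7.002 ✓
  C = -1.748 -> Y = 1.748 ✓
  C = -4.178 -> Y = 4.178 ✓
All samples match this transformation.

(b) -C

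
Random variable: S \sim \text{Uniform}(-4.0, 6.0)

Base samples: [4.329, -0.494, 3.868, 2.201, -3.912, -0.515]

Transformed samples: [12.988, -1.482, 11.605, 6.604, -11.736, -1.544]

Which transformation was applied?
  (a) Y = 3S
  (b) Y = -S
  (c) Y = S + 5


Checking option (a) Y = 3S:
  S = 4.329 -> Y = 12.988 ✓
  S = -0.494 -> Y = -1.482 ✓
  S = 3.868 -> Y = 11.605 ✓
All samples match this transformation.

(a) 3S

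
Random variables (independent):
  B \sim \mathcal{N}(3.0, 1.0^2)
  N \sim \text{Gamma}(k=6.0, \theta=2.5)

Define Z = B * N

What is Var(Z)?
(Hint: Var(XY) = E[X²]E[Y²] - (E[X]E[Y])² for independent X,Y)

Var(XY) = E[X²]E[Y²] - (E[X]E[Y])²
E[B] = 3, Var(B) = 1
E[N] = 15, Var(N) = 37.5
E[B²] = 1 + 3² = 10
E[N²] = 37.5 + 15² = 262.5
Var(Z) = 10*262.5 - (3*15)²
= 2625 - 2025 = 600

600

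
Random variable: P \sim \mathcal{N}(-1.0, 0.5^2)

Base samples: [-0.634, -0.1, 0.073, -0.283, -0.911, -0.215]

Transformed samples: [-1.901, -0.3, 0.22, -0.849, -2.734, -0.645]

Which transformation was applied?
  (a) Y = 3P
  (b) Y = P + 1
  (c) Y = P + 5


Checking option (a) Y = 3P:
  P = -0.634 -> Y = -1.901 ✓
  P = -0.1 -> Y = -0.3 ✓
  P = 0.073 -> Y = 0.22 ✓
All samples match this transformation.

(a) 3P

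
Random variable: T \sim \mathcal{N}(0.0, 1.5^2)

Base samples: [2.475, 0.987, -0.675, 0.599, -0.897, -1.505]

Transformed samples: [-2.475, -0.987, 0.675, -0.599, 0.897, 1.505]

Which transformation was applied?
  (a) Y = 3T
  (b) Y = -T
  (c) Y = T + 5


Checking option (b) Y = -T:
  T = 2.475 -> Y = -2.475 ✓
  T = 0.987 -> Y = -0.987 ✓
  T = -0.675 -> Y = 0.675 ✓
All samples match this transformation.

(b) -T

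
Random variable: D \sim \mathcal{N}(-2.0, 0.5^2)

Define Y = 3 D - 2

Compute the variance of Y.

For Y = aD + b: Var(Y) = a² * Var(D)
Var(D) = 0.5^2 = 0.25
Var(Y) = 3² * 0.25 = 9 * 0.25 = 2.25

2.25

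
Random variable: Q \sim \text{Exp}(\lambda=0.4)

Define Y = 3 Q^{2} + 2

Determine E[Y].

E[Y] = 3*E[Q²] + 2
E[Q] = 2.5
E[Q²] = Var(Q) + (E[Q])² = 6.25 + 6.25 = 12.5
E[Y] = 3*12.5 + 2 = 39.5

39.5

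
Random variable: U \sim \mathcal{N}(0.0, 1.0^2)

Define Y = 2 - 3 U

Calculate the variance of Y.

For Y = aU + b: Var(Y) = a² * Var(U)
Var(U) = 1.0^2 = 1
Var(Y) = (-3)² * 1 = 9 * 1 = 9

9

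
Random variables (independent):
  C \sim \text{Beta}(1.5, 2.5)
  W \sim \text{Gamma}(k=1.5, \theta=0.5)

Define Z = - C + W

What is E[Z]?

E[Z] = -1*E[C] + 1*E[W]
E[C] = 0.375
E[W] = 0.75
E[Z] = -1*0.375 + 1*0.75 = 0.375

0.375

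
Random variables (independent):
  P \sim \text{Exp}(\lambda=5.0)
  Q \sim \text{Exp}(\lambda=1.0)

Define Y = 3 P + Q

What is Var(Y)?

For independent RVs: Var(aX + bY) = a²Var(X) + b²Var(Y)
Var(P) = 0.04
Var(Q) = 1
Var(Y) = 3²*0.04 + 1²*1
= 9*0.04 + 1*1 = 1.36

1.36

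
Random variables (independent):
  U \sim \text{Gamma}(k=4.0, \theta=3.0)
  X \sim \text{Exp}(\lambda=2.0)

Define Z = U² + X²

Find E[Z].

E[Z] = E[U²] + E[X²]
E[U²] = Var(U) + E[U]² = 36 + 144 = 180
E[X²] = Var(X) + E[X]² = 0.25 + 0.25 = 0.5
E[Z] = 180 + 0.5 = 180.5

180.5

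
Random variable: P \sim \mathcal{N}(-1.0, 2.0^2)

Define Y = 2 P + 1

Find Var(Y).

For Y = aP + b: Var(Y) = a² * Var(P)
Var(P) = 2.0^2 = 4
Var(Y) = 2² * 4 = 4 * 4 = 16

16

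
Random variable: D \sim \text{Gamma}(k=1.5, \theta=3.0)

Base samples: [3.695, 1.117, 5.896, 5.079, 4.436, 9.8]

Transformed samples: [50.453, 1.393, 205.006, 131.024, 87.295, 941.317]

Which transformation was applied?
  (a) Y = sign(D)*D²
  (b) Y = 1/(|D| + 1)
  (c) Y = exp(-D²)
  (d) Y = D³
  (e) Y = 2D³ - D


Checking option (d) Y = D³:
  D = 3.695 -> Y = 50.453 ✓
  D = 1.117 -> Y = 1.393 ✓
  D = 5.896 -> Y = 205.006 ✓
All samples match this transformation.

(d) D³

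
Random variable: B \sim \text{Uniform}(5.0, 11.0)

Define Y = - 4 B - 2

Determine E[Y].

For Y = -4B - 2:
E[Y] = -4 * E[B] - 2
E[B] = (5 + 11)/2 = 8
E[Y] = -4 * 8 - 2 = -34

-34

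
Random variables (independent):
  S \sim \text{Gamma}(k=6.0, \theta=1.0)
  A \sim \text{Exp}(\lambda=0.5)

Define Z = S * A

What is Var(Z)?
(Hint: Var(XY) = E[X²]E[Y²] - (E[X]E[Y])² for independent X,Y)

Var(XY) = E[X²]E[Y²] - (E[X]E[Y])²
E[S] = 6, Var(S) = 6
E[A] = 2, Var(A) = 4
E[S²] = 6 + 6² = 42
E[A²] = 4 + 2² = 8
Var(Z) = 42*8 - (6*2)²
= 336 - 144 = 192

192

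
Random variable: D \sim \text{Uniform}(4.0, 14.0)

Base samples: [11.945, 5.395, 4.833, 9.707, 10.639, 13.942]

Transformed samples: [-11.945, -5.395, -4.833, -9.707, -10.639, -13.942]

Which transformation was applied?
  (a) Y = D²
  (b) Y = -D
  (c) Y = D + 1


Checking option (b) Y = -D:
  D = 11.945 -> Y = -11.945 ✓
  D = 5.395 -> Y = -5.395 ✓
  D = 4.833 -> Y = -4.833 ✓
All samples match this transformation.

(b) -D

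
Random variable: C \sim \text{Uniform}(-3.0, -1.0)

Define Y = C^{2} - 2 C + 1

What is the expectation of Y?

E[Y] = 1*E[C²] - 2*E[C] + 1
E[C] = -2
E[C²] = Var(C) + (E[C])² = 0.33333333 + 4 = 4.3333333
E[Y] = 1*4.3333333 - 2*(-2) + 1 = 9.3333333

9.3333333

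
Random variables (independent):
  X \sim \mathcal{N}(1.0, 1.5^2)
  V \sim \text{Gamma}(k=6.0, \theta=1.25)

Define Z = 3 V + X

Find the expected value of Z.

E[Z] = 1*E[X] + 3*E[V]
E[X] = 1
E[V] = 7.5
E[Z] = 1*1 + 3*7.5 = 23.5

23.5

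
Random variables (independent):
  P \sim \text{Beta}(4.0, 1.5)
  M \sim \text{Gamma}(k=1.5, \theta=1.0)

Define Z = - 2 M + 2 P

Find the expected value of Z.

E[Z] = 2*E[P] - 2*E[M]
E[P] = 0.72727273
E[M] = 1.5
E[Z] = 2*0.72727273 - 2*1.5 = -1.5454545

-1.5454545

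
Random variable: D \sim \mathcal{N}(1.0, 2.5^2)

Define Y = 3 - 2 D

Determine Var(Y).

For Y = aD + b: Var(Y) = a² * Var(D)
Var(D) = 2.5^2 = 6.25
Var(Y) = (-2)² * 6.25 = 4 * 6.25 = 25

25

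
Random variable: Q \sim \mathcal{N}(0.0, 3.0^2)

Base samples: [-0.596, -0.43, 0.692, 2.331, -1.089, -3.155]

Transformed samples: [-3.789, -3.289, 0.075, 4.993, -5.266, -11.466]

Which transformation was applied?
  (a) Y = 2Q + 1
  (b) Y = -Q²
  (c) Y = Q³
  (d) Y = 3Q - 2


Checking option (d) Y = 3Q - 2:
  Q = -0.596 -> Y = -3.789 ✓
  Q = -0.43 -> Y = -3.289 ✓
  Q = 0.692 -> Y = 0.075 ✓
All samples match this transformation.

(d) 3Q - 2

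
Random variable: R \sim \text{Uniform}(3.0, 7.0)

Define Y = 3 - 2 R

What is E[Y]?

For Y = -2R + 3:
E[Y] = -2 * E[R] + 3
E[R] = (3 + 7)/2 = 5
E[Y] = -2 * 5 + 3 = -7

-7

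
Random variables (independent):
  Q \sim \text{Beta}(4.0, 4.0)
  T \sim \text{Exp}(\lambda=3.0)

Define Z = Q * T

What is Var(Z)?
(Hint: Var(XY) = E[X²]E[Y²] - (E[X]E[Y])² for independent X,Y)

Var(XY) = E[X²]E[Y²] - (E[X]E[Y])²
E[Q] = 0.5, Var(Q) = 0.027777778
E[T] = 0.33333333, Var(T) = 0.11111111
E[Q²] = 0.027777778 + 0.5² = 0.27777778
E[T²] = 0.11111111 + 0.33333333² = 0.22222222
Var(Z) = 0.27777778*0.22222222 - (0.5*0.33333333)²
= 0.061728395 - 0.027777778 = 0.033950617

0.033950617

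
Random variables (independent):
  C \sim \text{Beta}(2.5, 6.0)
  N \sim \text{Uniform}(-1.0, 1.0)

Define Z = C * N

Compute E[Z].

For independent RVs: E[XY] = E[X]*E[Y]
E[C] = 0.29411765
E[N] = 0
E[Z] = 0.29411765 * 0 = 0

0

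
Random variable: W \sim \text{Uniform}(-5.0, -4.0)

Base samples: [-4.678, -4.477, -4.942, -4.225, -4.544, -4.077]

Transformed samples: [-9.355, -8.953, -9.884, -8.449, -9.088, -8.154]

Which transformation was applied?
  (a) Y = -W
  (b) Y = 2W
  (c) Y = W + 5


Checking option (b) Y = 2W:
  W = -4.678 -> Y = -9.355 ✓
  W = -4.477 -> Y = -8.953 ✓
  W = -4.942 -> Y = -9.884 ✓
All samples match this transformation.

(b) 2W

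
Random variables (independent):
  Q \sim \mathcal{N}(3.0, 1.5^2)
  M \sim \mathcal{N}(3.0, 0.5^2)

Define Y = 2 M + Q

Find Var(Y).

For independent RVs: Var(aX + bY) = a²Var(X) + b²Var(Y)
Var(Q) = 2.25
Var(M) = 0.25
Var(Y) = 1²*2.25 + 2²*0.25
= 1*2.25 + 4*0.25 = 3.25

3.25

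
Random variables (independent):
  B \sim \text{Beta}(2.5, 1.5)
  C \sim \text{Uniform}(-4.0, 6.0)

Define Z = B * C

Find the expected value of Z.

For independent RVs: E[XY] = E[X]*E[Y]
E[B] = 0.625
E[C] = 1
E[Z] = 0.625 * 1 = 0.625

0.625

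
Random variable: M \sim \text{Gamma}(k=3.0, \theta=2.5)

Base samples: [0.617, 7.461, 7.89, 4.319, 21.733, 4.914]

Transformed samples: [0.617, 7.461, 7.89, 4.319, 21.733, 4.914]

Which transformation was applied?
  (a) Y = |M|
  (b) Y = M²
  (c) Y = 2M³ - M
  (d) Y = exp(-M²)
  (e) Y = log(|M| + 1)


Checking option (a) Y = |M|:
  M = 0.617 -> Y = 0.617 ✓
  M = 7.461 -> Y = 7.461 ✓
  M = 7.89 -> Y = 7.89 ✓
All samples match this transformation.

(a) |M|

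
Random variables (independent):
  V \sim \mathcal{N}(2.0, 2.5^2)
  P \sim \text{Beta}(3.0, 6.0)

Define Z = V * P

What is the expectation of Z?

For independent RVs: E[XY] = E[X]*E[Y]
E[V] = 2
E[P] = 0.33333333
E[Z] = 2 * 0.33333333 = 0.66666667

0.66666667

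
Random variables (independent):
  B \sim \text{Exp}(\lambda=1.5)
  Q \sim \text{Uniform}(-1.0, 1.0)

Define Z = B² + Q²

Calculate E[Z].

E[Z] = E[B²] + E[Q²]
E[B²] = Var(B) + E[B]² = 0.44444444 + 0.44444444 = 0.88888889
E[Q²] = Var(Q) + E[Q]² = 0.33333333 + 0 = 0.33333333
E[Z] = 0.88888889 + 0.33333333 = 1.2222222

1.2222222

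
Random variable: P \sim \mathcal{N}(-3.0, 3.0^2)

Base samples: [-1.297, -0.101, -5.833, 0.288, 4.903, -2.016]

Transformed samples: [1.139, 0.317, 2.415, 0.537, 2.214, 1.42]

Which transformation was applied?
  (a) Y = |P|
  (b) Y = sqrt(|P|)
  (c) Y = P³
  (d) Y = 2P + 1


Checking option (b) Y = sqrt(|P|):
  P = -1.297 -> Y = 1.139 ✓
  P = -0.101 -> Y = 0.317 ✓
  P = -5.833 -> Y = 2.415 ✓
All samples match this transformation.

(b) sqrt(|P|)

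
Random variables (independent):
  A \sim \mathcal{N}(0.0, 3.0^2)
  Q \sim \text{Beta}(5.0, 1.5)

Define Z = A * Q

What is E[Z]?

For independent RVs: E[XY] = E[X]*E[Y]
E[A] = 0
E[Q] = 0.76923077
E[Z] = 0 * 0.76923077 = 0

0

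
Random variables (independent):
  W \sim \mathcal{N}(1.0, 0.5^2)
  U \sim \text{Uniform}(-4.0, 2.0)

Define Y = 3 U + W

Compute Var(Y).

For independent RVs: Var(aX + bY) = a²Var(X) + b²Var(Y)
Var(W) = 0.25
Var(U) = 3
Var(Y) = 1²*0.25 + 3²*3
= 1*0.25 + 9*3 = 27.25

27.25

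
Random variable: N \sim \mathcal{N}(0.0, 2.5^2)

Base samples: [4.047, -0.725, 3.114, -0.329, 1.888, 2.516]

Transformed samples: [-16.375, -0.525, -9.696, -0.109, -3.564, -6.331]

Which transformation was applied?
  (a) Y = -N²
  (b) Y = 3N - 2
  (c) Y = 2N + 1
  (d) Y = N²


Checking option (a) Y = -N²:
  N = 4.047 -> Y = -16.375 ✓
  N = -0.725 -> Y = -0.525 ✓
  N = 3.114 -> Y = -9.696 ✓
All samples match this transformation.

(a) -N²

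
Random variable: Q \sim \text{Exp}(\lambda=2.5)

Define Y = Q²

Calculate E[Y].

E[Q²] = Var(Q) + (E[Q])² = 0.16 + 0.16 = 0.32

0.32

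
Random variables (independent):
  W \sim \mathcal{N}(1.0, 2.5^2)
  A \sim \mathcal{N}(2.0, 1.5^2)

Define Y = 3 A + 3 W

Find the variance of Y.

For independent RVs: Var(aX + bY) = a²Var(X) + b²Var(Y)
Var(W) = 6.25
Var(A) = 2.25
Var(Y) = 3²*6.25 + 3²*2.25
= 9*6.25 + 9*2.25 = 76.5

76.5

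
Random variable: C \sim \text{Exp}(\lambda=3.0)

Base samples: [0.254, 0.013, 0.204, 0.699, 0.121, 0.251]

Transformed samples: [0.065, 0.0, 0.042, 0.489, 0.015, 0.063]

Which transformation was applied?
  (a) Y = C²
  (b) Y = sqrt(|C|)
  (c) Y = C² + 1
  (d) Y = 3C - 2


Checking option (a) Y = C²:
  C = 0.254 -> Y = 0.065 ✓
  C = 0.013 -> Y = 0.0 ✓
  C = 0.204 -> Y = 0.042 ✓
All samples match this transformation.

(a) C²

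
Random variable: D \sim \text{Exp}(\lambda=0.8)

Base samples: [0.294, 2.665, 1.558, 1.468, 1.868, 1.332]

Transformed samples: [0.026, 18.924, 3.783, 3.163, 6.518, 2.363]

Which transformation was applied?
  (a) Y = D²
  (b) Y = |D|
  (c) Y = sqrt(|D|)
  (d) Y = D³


Checking option (d) Y = D³:
  D = 0.294 -> Y = 0.026 ✓
  D = 2.665 -> Y = 18.924 ✓
  D = 1.558 -> Y = 3.783 ✓
All samples match this transformation.

(d) D³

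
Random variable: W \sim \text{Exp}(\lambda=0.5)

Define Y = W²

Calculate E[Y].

Using E[X²] = Var(X) + (E[X])²:
E[W] = 2
Var(W) = 1/0.5^2 = 4
E[W²] = 4 + 2² = 4 + 4 = 8

8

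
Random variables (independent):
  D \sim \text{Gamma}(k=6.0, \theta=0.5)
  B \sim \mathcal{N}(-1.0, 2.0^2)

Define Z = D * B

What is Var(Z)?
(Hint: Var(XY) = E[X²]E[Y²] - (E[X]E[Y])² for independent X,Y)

Var(XY) = E[X²]E[Y²] - (E[X]E[Y])²
E[D] = 3, Var(D) = 1.5
E[B] = -1, Var(B) = 4
E[D²] = 1.5 + 3² = 10.5
E[B²] = 4 + (-1)² = 5
Var(Z) = 10.5*5 - (3*(-1))²
= 52.5 - 9 = 43.5

43.5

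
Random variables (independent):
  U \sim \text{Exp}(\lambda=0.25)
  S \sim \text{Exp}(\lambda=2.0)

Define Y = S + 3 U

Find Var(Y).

For independent RVs: Var(aX + bY) = a²Var(X) + b²Var(Y)
Var(U) = 16
Var(S) = 0.25
Var(Y) = 3²*16 + 1²*0.25
= 9*16 + 1*0.25 = 144.25

144.25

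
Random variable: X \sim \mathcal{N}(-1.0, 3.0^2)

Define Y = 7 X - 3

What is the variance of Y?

For Y = aX + b: Var(Y) = a² * Var(X)
Var(X) = 3.0^2 = 9
Var(Y) = 7² * 9 = 49 * 9 = 441

441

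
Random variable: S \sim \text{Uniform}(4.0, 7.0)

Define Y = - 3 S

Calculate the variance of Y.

For Y = aS + b: Var(Y) = a² * Var(S)
Var(S) = (7 - 4)^2/12 = 0.75
Var(Y) = (-3)² * 0.75 = 9 * 0.75 = 6.75

6.75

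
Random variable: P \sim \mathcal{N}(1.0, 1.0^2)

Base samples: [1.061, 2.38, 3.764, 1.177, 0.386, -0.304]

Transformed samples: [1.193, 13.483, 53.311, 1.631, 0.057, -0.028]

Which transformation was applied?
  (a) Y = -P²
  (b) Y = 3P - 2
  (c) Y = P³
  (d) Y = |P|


Checking option (c) Y = P³:
  P = 1.061 -> Y = 1.193 ✓
  P = 2.38 -> Y = 13.483 ✓
  P = 3.764 -> Y = 53.311 ✓
All samples match this transformation.

(c) P³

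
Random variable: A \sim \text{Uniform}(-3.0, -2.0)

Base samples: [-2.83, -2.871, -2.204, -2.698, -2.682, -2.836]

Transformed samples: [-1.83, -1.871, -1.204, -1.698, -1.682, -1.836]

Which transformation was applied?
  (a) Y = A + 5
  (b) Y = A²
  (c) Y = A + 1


Checking option (c) Y = A + 1:
  A = -2.83 -> Y = -1.83 ✓
  A = -2.871 -> Y = -1.871 ✓
  A = -2.204 -> Y = -1.204 ✓
All samples match this transformation.

(c) A + 1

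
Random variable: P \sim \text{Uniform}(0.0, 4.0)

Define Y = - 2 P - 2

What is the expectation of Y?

For Y = -2P - 2:
E[Y] = -2 * E[P] - 2
E[P] = (0 + 4)/2 = 2
E[Y] = -2 * 2 - 2 = -6

-6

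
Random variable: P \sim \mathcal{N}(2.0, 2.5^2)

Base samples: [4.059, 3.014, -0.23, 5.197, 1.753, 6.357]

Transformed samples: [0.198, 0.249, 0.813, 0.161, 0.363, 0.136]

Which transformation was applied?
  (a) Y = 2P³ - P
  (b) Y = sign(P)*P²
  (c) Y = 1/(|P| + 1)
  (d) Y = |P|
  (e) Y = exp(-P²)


Checking option (c) Y = 1/(|P| + 1):
  P = 4.059 -> Y = 0.198 ✓
  P = 3.014 -> Y = 0.249 ✓
  P = -0.23 -> Y = 0.813 ✓
All samples match this transformation.

(c) 1/(|P| + 1)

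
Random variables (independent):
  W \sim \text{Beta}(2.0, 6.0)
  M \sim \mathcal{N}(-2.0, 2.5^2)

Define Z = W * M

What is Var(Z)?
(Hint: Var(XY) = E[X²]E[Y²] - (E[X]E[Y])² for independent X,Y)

Var(XY) = E[X²]E[Y²] - (E[X]E[Y])²
E[W] = 0.25, Var(W) = 0.020833333
E[M] = -2, Var(M) = 6.25
E[W²] = 0.020833333 + 0.25² = 0.083333333
E[M²] = 6.25 + (-2)² = 10.25
Var(Z) = 0.083333333*10.25 - (0.25*(-2))²
= 0.85416667 - 0.25 = 0.60416667

0.60416667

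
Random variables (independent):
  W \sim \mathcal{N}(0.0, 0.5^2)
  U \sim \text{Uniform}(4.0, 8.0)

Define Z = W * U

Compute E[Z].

For independent RVs: E[XY] = E[X]*E[Y]
E[W] = 0
E[U] = 6
E[Z] = 0 * 6 = 0

0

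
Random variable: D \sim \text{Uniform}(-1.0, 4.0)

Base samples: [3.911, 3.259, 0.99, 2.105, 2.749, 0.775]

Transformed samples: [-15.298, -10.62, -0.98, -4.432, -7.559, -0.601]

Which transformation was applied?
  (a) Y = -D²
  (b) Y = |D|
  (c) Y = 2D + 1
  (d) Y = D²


Checking option (a) Y = -D²:
  D = 3.911 -> Y = -15.298 ✓
  D = 3.259 -> Y = -10.62 ✓
  D = 0.99 -> Y = -0.98 ✓
All samples match this transformation.

(a) -D²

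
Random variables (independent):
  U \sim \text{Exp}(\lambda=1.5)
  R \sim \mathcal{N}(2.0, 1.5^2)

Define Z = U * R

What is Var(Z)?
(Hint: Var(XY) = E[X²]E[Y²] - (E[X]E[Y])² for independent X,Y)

Var(XY) = E[X²]E[Y²] - (E[X]E[Y])²
E[U] = 0.66666667, Var(U) = 0.44444444
E[R] = 2, Var(R) = 2.25
E[U²] = 0.44444444 + 0.66666667² = 0.88888889
E[R²] = 2.25 + 2² = 6.25
Var(Z) = 0.88888889*6.25 - (0.66666667*2)²
= 5.5555556 - 1.7777778 = 3.7777778

3.7777778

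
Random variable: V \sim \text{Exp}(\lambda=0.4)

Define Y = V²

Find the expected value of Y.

E[V²] = Var(V) + (E[V])² = 6.25 + 6.25 = 12.5

12.5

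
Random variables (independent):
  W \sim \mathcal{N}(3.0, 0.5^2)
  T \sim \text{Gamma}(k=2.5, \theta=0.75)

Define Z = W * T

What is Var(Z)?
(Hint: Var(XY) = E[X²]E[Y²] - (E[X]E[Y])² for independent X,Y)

Var(XY) = E[X²]E[Y²] - (E[X]E[Y])²
E[W] = 3, Var(W) = 0.25
E[T] = 1.875, Var(T) = 1.40625
E[W²] = 0.25 + 3² = 9.25
E[T²] = 1.40625 + 1.875² = 4.921875
Var(Z) = 9.25*4.921875 - (3*1.875)²
= 45.527344 - 31.640625 = 13.886719

13.886719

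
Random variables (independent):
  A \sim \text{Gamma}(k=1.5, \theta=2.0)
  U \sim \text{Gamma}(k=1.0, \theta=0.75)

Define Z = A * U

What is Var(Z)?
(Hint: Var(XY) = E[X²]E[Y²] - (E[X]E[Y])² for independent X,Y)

Var(XY) = E[X²]E[Y²] - (E[X]E[Y])²
E[A] = 3, Var(A) = 6
E[U] = 0.75, Var(U) = 0.5625
E[A²] = 6 + 3² = 15
E[U²] = 0.5625 + 0.75² = 1.125
Var(Z) = 15*1.125 - (3*0.75)²
= 16.875 - 5.0625 = 11.8125

11.8125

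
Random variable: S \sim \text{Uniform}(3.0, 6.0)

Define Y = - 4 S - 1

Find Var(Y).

For Y = aS + b: Var(Y) = a² * Var(S)
Var(S) = (6 - 3)^2/12 = 0.75
Var(Y) = (-4)² * 0.75 = 16 * 0.75 = 12

12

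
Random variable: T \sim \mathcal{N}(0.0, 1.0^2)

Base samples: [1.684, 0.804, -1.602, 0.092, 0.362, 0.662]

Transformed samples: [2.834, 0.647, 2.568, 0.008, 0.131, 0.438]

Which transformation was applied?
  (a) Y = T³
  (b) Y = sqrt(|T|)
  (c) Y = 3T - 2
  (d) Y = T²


Checking option (d) Y = T²:
  T = 1.684 -> Y = 2.834 ✓
  T = 0.804 -> Y = 0.647 ✓
  T = -1.602 -> Y = 2.568 ✓
All samples match this transformation.

(d) T²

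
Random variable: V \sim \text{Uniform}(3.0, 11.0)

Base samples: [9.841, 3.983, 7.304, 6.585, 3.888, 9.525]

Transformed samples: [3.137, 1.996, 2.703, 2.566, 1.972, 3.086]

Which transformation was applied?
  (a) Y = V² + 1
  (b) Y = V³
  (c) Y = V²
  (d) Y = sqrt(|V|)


Checking option (d) Y = sqrt(|V|):
  V = 9.841 -> Y = 3.137 ✓
  V = 3.983 -> Y = 1.996 ✓
  V = 7.304 -> Y = 2.703 ✓
All samples match this transformation.

(d) sqrt(|V|)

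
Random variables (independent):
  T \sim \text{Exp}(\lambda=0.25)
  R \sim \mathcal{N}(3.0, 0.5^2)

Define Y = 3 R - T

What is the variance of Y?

For independent RVs: Var(aX + bY) = a²Var(X) + b²Var(Y)
Var(T) = 16
Var(R) = 0.25
Var(Y) = (-1)²*16 + 3²*0.25
= 1*16 + 9*0.25 = 18.25

18.25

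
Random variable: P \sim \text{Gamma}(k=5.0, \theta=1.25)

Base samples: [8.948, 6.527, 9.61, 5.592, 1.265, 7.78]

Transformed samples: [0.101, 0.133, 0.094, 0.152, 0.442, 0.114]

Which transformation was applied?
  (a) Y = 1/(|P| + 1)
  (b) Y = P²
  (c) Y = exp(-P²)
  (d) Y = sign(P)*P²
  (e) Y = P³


Checking option (a) Y = 1/(|P| + 1):
  P = 8.948 -> Y = 0.101 ✓
  P = 6.527 -> Y = 0.133 ✓
  P = 9.61 -> Y = 0.094 ✓
All samples match this transformation.

(a) 1/(|P| + 1)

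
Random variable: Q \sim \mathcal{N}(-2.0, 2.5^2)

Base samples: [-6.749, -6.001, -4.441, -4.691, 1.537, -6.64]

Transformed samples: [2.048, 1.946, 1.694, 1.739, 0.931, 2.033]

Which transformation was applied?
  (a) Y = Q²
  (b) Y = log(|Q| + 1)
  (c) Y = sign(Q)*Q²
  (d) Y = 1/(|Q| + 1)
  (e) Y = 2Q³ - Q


Checking option (b) Y = log(|Q| + 1):
  Q = -6.749 -> Y = 2.048 ✓
  Q = -6.001 -> Y = 1.946 ✓
  Q = -4.441 -> Y = 1.694 ✓
All samples match this transformation.

(b) log(|Q| + 1)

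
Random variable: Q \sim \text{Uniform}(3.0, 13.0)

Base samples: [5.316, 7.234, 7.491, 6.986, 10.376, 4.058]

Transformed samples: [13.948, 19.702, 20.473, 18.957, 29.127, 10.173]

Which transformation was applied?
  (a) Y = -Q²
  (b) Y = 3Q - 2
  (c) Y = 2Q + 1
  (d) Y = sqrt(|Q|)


Checking option (b) Y = 3Q - 2:
  Q = 5.316 -> Y = 13.948 ✓
  Q = 7.234 -> Y = 19.702 ✓
  Q = 7.491 -> Y = 20.473 ✓
All samples match this transformation.

(b) 3Q - 2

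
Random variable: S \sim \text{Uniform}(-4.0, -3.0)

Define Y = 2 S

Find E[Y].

For Y = 2S:
E[Y] = 2 * E[S]
E[S] = (-4 - 3)/2 = -3.5
E[Y] = 2 * (-3.5) = -7

-7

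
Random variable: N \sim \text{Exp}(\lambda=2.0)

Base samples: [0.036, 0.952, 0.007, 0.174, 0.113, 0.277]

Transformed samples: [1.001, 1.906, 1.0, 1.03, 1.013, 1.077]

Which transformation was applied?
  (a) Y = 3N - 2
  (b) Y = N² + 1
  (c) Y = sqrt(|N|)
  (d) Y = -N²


Checking option (b) Y = N² + 1:
  N = 0.036 -> Y = 1.001 ✓
  N = 0.952 -> Y = 1.906 ✓
  N = 0.007 -> Y = 1.0 ✓
All samples match this transformation.

(b) N² + 1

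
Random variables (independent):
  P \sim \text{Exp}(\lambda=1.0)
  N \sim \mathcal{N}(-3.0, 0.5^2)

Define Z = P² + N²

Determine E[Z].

E[Z] = E[P²] + E[N²]
E[P²] = Var(P) + E[P]² = 1 + 1 = 2
E[N²] = Var(N) + E[N]² = 0.25 + 9 = 9.25
E[Z] = 2 + 9.25 = 11.25

11.25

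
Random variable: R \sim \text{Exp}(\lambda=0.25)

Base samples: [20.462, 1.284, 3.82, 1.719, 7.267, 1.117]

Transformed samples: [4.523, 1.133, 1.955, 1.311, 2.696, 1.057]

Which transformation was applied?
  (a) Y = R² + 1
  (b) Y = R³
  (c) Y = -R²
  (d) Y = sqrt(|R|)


Checking option (d) Y = sqrt(|R|):
  R = 20.462 -> Y = 4.523 ✓
  R = 1.284 -> Y = 1.133 ✓
  R = 3.82 -> Y = 1.955 ✓
All samples match this transformation.

(d) sqrt(|R|)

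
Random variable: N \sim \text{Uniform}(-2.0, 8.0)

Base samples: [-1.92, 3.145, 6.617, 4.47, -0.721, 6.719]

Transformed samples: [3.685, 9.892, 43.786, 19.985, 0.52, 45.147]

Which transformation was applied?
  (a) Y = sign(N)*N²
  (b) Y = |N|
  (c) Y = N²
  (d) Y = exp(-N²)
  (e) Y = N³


Checking option (c) Y = N²:
  N = -1.92 -> Y = 3.685 ✓
  N = 3.145 -> Y = 9.892 ✓
  N = 6.617 -> Y = 43.786 ✓
All samples match this transformation.

(c) N²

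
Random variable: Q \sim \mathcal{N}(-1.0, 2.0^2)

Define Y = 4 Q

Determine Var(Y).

For Y = aQ + b: Var(Y) = a² * Var(Q)
Var(Q) = 2.0^2 = 4
Var(Y) = 4² * 4 = 16 * 4 = 64

64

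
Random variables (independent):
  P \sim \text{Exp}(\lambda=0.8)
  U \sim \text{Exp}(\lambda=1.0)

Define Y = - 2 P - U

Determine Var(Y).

For independent RVs: Var(aX + bY) = a²Var(X) + b²Var(Y)
Var(P) = 1.5625
Var(U) = 1
Var(Y) = (-2)²*1.5625 + (-1)²*1
= 4*1.5625 + 1*1 = 7.25

7.25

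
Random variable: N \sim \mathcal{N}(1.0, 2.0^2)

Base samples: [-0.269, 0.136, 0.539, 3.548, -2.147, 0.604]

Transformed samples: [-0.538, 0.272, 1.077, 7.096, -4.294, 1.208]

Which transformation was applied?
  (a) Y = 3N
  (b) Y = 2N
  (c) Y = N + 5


Checking option (b) Y = 2N:
  N = -0.269 -> Y = -0.538 ✓
  N = 0.136 -> Y = 0.272 ✓
  N = 0.539 -> Y = 1.077 ✓
All samples match this transformation.

(b) 2N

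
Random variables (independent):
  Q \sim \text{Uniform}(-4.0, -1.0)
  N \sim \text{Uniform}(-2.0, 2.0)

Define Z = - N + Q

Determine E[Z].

E[Z] = 1*E[Q] - 1*E[N]
E[Q] = -2.5
E[N] = 0
E[Z] = 1*(-2.5) - 1*0 = -2.5

-2.5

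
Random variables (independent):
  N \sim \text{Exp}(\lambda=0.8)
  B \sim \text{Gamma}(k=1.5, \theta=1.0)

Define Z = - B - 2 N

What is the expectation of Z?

E[Z] = -2*E[N] - 1*E[B]
E[N] = 1.25
E[B] = 1.5
E[Z] = -2*1.25 - 1*1.5 = -4

-4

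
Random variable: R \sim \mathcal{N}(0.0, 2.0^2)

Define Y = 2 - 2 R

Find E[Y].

For Y = -2R + 2:
E[Y] = -2 * E[R] + 2
E[R] = 0.0 = 0
E[Y] = -2 * 0 + 2 = 2

2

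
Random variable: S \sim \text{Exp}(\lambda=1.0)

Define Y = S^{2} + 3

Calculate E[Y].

E[Y] = 1*E[S²] + 3
E[S] = 1
E[S²] = Var(S) + (E[S])² = 1 + 1 = 2
E[Y] = 1*2 + 3 = 5

5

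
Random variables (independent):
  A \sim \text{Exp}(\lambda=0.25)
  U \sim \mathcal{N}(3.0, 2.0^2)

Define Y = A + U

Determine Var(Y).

For independent RVs: Var(aX + bY) = a²Var(X) + b²Var(Y)
Var(A) = 16
Var(U) = 4
Var(Y) = 1²*16 + 1²*4
= 1*16 + 1*4 = 20

20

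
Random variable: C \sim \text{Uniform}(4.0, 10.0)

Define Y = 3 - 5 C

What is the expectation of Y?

For Y = -5C + 3:
E[Y] = -5 * E[C] + 3
E[C] = (4 + 10)/2 = 7
E[Y] = -5 * 7 + 3 = -32

-32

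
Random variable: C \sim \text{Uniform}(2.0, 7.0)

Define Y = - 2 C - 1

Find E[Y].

For Y = -2C - 1:
E[Y] = -2 * E[C] - 1
E[C] = (2 + 7)/2 = 4.5
E[Y] = -2 * 4.5 - 1 = -10

-10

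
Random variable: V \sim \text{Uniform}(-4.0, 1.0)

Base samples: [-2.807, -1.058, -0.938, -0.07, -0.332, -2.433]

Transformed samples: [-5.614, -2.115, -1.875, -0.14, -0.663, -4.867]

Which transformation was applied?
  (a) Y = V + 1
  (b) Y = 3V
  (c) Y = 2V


Checking option (c) Y = 2V:
  V = -2.807 -> Y = -5.614 ✓
  V = -1.058 -> Y = -2.115 ✓
  V = -0.938 -> Y = -1.875 ✓
All samples match this transformation.

(c) 2V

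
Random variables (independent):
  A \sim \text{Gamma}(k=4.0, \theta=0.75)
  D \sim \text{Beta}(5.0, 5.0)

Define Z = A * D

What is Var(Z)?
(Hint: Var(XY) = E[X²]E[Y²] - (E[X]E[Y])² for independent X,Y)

Var(XY) = E[X²]E[Y²] - (E[X]E[Y])²
E[A] = 3, Var(A) = 2.25
E[D] = 0.5, Var(D) = 0.022727273
E[A²] = 2.25 + 3² = 11.25
E[D²] = 0.022727273 + 0.5² = 0.27272727
Var(Z) = 11.25*0.27272727 - (3*0.5)²
= 3.0681818 - 2.25 = 0.81818182

0.81818182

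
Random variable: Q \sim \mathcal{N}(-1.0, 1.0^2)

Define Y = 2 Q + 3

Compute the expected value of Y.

For Y = 2Q + 3:
E[Y] = 2 * E[Q] + 3
E[Q] = -1.0 = -1
E[Y] = 2 * (-1) + 3 = 1

1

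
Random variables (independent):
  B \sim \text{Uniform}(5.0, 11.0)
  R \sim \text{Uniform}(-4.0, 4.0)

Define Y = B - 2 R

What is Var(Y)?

For independent RVs: Var(aX + bY) = a²Var(X) + b²Var(Y)
Var(B) = 3
Var(R) = 5.3333333
Var(Y) = 1²*3 + (-2)²*5.3333333
= 1*3 + 4*5.3333333 = 24.333333

24.333333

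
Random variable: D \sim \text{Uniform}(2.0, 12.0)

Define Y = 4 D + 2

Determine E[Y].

For Y = 4D + 2:
E[Y] = 4 * E[D] + 2
E[D] = (2 + 12)/2 = 7
E[Y] = 4 * 7 + 2 = 30

30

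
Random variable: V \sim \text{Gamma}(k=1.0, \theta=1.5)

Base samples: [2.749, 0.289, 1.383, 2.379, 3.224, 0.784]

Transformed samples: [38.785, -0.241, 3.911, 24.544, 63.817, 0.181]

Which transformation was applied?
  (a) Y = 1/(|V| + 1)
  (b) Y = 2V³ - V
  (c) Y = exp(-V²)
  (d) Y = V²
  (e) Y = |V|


Checking option (b) Y = 2V³ - V:
  V = 2.749 -> Y = 38.785 ✓
  V = 0.289 -> Y = -0.241 ✓
  V = 1.383 -> Y = 3.911 ✓
All samples match this transformation.

(b) 2V³ - V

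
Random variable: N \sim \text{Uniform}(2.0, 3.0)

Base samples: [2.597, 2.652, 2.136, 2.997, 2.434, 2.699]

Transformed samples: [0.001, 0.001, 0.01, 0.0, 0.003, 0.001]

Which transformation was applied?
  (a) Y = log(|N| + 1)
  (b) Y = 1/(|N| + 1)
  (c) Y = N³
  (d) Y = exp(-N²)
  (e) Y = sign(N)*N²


Checking option (d) Y = exp(-N²):
  N = 2.597 -> Y = 0.001 ✓
  N = 2.652 -> Y = 0.001 ✓
  N = 2.136 -> Y = 0.01 ✓
All samples match this transformation.

(d) exp(-N²)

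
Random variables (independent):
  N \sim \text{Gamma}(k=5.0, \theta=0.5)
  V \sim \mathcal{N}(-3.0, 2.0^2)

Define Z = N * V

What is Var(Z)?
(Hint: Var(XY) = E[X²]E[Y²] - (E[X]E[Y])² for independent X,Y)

Var(XY) = E[X²]E[Y²] - (E[X]E[Y])²
E[N] = 2.5, Var(N) = 1.25
E[V] = -3, Var(V) = 4
E[N²] = 1.25 + 2.5² = 7.5
E[V²] = 4 + (-3)² = 13
Var(Z) = 7.5*13 - (2.5*(-3))²
= 97.5 - 56.25 = 41.25

41.25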